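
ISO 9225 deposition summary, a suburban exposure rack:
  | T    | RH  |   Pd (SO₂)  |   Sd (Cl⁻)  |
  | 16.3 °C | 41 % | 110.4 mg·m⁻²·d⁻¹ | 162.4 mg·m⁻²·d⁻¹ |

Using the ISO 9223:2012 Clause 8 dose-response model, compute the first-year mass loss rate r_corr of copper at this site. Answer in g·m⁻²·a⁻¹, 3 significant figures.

r_corr = 4.63 g·m⁻²·a⁻¹

copper: T>10 °C ⇒ hinge -0.080·(16.3−10) = -0.5040
  Pd branch = 0.0053·Pd^0.26·e^(0.059·RH+f) = 0.1222 μm/a
  Cl⁻ term: 0.01025·162.4^0.27·exp(0.036·41+0.049·16.3) = 0.394
  sum: 0.1222 + 0.394 → r_corr = 0.5162 μm/a
Convert to mass loss: 0.5162 μm/a × 8.96 g/cm³ = 4.625 g·m⁻²·a⁻¹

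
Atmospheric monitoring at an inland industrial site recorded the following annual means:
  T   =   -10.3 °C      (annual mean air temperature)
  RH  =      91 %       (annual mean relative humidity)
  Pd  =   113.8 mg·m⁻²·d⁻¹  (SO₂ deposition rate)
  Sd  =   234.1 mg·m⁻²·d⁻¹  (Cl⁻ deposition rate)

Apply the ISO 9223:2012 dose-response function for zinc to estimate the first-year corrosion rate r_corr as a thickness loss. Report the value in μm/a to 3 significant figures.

zinc: T≤10 °C ⇒ hinge +0.038·(-10.3−10) = -0.7714
  sulphur-dioxide contribution → 3.149 μm/a
  chloride contribution → 0.3385 μm/a
  total first-year rate 3.488 μm/a

r_corr = 3.49 μm/a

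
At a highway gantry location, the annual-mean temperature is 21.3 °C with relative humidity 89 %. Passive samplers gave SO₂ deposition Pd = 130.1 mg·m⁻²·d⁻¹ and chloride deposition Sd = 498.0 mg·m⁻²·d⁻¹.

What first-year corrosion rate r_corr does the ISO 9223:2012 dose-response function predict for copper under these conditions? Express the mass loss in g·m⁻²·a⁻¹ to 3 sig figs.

copper: temperature factor f = -0.080·(11.3) = -0.9040
  sulphur-dioxide contribution → 1.452 μm/a
  chloride contribution → 3.835 μm/a
  ⇒ r_corr(copper) = 5.286 μm/a
Convert to mass loss: 5.286 μm/a × 8.96 g/cm³ = 47.37 g·m⁻²·a⁻¹

r_corr = 47.4 g·m⁻²·a⁻¹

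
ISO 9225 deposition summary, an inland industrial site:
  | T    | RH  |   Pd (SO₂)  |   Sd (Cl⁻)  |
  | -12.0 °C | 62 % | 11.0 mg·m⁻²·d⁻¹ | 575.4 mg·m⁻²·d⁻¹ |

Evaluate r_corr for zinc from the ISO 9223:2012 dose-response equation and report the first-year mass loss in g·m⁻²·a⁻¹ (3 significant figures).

r_corr = 4.76 g·m⁻²·a⁻¹

zinc: T≤10 °C ⇒ hinge +0.038·(-12.0−10) = -0.8360
  sulphur-dioxide contribution → 0.2782 μm/a
  chloride contribution → 0.3878 μm/a
  ⇒ r_corr(zinc) = 0.666 μm/a
Convert to mass loss: 0.666 μm/a × 7.14 g/cm³ = 4.755 g·m⁻²·a⁻¹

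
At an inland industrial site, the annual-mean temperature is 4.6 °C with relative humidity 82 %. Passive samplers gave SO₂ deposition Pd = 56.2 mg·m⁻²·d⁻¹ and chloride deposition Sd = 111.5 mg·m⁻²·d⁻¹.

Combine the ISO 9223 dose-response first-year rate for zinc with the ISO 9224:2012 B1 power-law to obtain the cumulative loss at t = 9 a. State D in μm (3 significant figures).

zinc: temperature factor f = +0.038·(-5.4) = -0.2052
  Pd branch = 0.0129·Pd^0.44·e^(0.046·RH+f) = 2.689 μm/a
  Sd branch = 0.0175·Sd^0.57·e^(0.008·RH+0.085·T) = 0.7323 μm/a
  sum: 2.689 + 0.7323 → r_corr = 3.421 μm/a
ISO 9224: D(t) = r_corr · t^b with b = 0.813 (zinc, B1)
  D(9) = 3.421 × 9^0.813 = 3.421 × 5.968 = 20.41 μm

D(9) = 20.4 μm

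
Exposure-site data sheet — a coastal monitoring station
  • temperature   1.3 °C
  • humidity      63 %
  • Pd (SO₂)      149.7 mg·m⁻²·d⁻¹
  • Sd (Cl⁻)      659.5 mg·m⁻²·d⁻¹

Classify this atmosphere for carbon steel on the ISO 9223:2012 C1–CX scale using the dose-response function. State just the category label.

C4

carbon steel: temperature factor f = +0.150·(-8.7) = -1.3050
  sulphur-dioxide contribution → 22.88 μm/a
  chloride contribution → 48.08 μm/a
  total first-year rate 70.97 μm/a
Category bounds: 50…80 μm/a bracket r_corr ⇒ C4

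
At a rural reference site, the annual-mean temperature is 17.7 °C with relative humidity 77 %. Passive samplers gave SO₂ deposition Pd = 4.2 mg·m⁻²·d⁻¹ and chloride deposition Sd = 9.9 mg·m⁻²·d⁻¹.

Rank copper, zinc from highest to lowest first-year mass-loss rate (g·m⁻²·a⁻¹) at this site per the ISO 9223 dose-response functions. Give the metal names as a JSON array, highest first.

["copper", "zinc"]

copper: f(T) = -0.080·(T−10) [T>10 °C] = -0.6160
  sulphur-dioxide contribution → 0.3907 μm/a
  chloride contribution → 0.7246 μm/a
  ⇒ r_corr(copper) = 1.115 μm/a
  mass loss = 1.115 μm/a × 8.96 g/cm³ = 9.992 g·m⁻²·a⁻¹
zinc: f(T) = -0.071·(T−10) [T>10 °C] = -0.5467
  sulphur-dioxide contribution → 0.4849 μm/a
  chloride contribution → 0.5389 μm/a
  ⇒ r_corr(zinc) = 1.024 μm/a
  mass loss = 1.024 μm/a × 7.14 g/cm³ = 7.31 g·m⁻²·a⁻¹
Ordering by g·m⁻²·a⁻¹: copper (9.99) > zinc (7.31)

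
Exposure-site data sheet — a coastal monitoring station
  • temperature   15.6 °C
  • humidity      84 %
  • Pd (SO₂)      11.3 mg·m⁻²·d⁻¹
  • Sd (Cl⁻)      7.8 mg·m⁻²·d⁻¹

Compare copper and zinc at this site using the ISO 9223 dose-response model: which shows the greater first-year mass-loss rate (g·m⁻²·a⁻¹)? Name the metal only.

copper

copper: temperature factor f = -0.080·(5.6) = -0.4480
  sulphur-dioxide contribution → 0.9034 μm/a
  chloride contribution → 0.7886 μm/a
  total first-year rate 1.692 μm/a
  mass loss = 1.692 μm/a × 8.96 g/cm³ = 15.16 g·m⁻²·a⁻¹
zinc: T>10 °C ⇒ hinge -0.071·(15.6−10) = -0.3976
  sulphur-dioxide contribution → 1.201 μm/a
  chloride contribution → 0.4162 μm/a
  ⇒ r_corr(zinc) = 1.617 μm/a
  mass loss = 1.617 μm/a × 7.14 g/cm³ = 11.54 g·m⁻²·a⁻¹
Ordering by g·m⁻²·a⁻¹: copper (15.2) > zinc (11.5)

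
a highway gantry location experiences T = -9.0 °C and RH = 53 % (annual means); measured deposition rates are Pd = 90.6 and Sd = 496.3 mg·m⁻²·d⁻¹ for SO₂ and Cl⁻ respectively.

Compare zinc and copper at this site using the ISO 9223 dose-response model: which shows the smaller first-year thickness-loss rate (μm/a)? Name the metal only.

zinc: f(T) = +0.038·(T−10) [T≤10 °C] = -0.7220
  SO₂ term: 0.0129·90.6^0.44·exp(0.046·53-0.7220) = 0.5212
  Sd branch = 0.0175·Sd^0.57·e^(0.008·RH+0.085·T) = 0.4281 μm/a
  r_corr = 0.5212 + 0.4281 = 0.9492 μm/a
copper: f(T) = +0.126·(T−10) [T≤10 °C] = -2.3940
  Pd branch = 0.0053·Pd^0.26·e^(0.059·RH+f) = 0.0356 μm/a
  Sd branch = 0.01025·Sd^0.27·e^(0.036·RH+0.049·T) = 0.2375 μm/a
  sum: 0.0356 + 0.2375 → r_corr = 0.2731 μm/a
Ordering by μm/a: zinc (0.949) > copper (0.273)

copper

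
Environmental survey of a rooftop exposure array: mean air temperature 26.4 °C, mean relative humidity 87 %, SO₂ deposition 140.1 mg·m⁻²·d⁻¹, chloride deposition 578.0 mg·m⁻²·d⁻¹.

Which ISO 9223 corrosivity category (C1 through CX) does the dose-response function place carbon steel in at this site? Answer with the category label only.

CX

carbon steel: f(T) = -0.054·(T−10) [T>10 °C] = -0.8856
  SO₂ term: 1.77·140.1^0.52·exp(0.02·87-0.8856) = 54.35
  Sd branch = 0.102·Sd^0.62·e^(0.033·RH+0.04·T) = 267 μm/a
  sum: 54.35 + 267 → r_corr = 321.3 μm/a
Category bounds: 200…700 μm/a bracket r_corr ⇒ CX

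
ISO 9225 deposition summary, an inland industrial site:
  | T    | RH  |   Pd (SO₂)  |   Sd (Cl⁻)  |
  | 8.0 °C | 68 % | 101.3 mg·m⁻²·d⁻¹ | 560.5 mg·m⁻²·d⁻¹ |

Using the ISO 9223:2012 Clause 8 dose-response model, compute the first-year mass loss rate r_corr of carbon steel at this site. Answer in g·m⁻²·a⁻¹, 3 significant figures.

carbon steel: f(T) = +0.150·(T−10) [T≤10 °C] = -0.3000
  sulphur-dioxide contribution → 56.4 μm/a
  chloride contribution → 67.03 μm/a
  ⇒ r_corr(carbon steel) = 123.4 μm/a
Convert to mass loss: 123.4 μm/a × 7.85 g/cm³ = 968.9 g·m⁻²·a⁻¹

r_corr = 969 g·m⁻²·a⁻¹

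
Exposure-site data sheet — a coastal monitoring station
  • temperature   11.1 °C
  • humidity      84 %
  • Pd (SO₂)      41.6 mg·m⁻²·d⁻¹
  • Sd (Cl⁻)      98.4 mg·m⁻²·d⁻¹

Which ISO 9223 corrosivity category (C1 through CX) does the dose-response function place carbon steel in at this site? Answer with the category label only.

carbon steel: f(T) = -0.054·(T−10) [T>10 °C] = -0.0594
  Pd branch = 1.77·Pd^0.52·e^(0.02·RH+f) = 62.19 μm/a
  Sd branch = 0.102·Sd^0.62·e^(0.033·RH+0.04·T) = 43.75 μm/a
  r_corr = 62.19 + 43.75 = 105.9 μm/a
106 μm/a falls in (80, 200] for carbon steel → category C5

C5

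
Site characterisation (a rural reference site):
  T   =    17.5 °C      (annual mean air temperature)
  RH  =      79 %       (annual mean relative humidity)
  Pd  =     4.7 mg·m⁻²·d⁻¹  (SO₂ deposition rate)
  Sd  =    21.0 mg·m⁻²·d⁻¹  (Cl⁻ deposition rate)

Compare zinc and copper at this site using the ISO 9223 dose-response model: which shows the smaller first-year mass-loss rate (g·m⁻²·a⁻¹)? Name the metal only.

zinc

zinc: temperature factor f = -0.071·(7.5) = -0.5325
  SO₂ term: 0.0129·4.7^0.44·exp(0.046·79-0.5325) = 0.5666
  Cl⁻ term: 0.0175·21.0^0.57·exp(0.008·79+0.085·17.5) = 0.8264
  sum: 0.5666 + 0.8264 → r_corr = 1.393 μm/a
  mass loss = 1.393 μm/a × 7.14 g/cm³ = 9.946 g·m⁻²·a⁻¹
copper: temperature factor f = -0.080·(7.5) = -0.6000
  Pd branch = 0.0053·Pd^0.26·e^(0.059·RH+f) = 0.4599 μm/a
  Cl⁻ term: 0.01025·21.0^0.27·exp(0.036·79+0.049·17.5) = 0.9446
  r_corr = 0.4599 + 0.9446 = 1.405 μm/a
  mass loss = 1.405 μm/a × 8.96 g/cm³ = 12.58 g·m⁻²·a⁻¹
Ordering by g·m⁻²·a⁻¹: copper (12.6) > zinc (9.95)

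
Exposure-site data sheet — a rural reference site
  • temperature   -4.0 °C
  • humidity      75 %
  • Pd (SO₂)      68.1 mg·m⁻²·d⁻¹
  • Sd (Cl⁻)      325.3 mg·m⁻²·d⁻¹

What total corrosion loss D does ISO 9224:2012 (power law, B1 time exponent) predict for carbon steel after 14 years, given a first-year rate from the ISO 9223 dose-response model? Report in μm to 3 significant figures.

D(14) = 183 μm

carbon steel: f(T) = +0.150·(T−10) [T≤10 °C] = -2.1000
  Pd branch = 1.77·Pd^0.52·e^(0.02·RH+f) = 8.722 μm/a
  Cl⁻ term: 0.102·325.3^0.62·exp(0.033·75+0.04·-4.0) = 37.29
  r_corr = 8.722 + 37.29 = 46.01 μm/a
Long-term exponent b (ISO 9224 Table 2, B1) = 0.523
  D(14) = 46.01 × 14^0.523 = 46.01 × 3.976 = 182.9 μm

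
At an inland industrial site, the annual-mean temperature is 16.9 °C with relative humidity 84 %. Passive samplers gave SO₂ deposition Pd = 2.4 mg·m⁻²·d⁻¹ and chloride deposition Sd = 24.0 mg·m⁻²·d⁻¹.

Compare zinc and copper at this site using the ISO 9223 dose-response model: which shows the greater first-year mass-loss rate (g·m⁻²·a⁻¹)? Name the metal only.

copper

zinc: T>10 °C ⇒ hinge -0.071·(16.9−10) = -0.4899
  sulphur-dioxide contribution → 0.5537 μm/a
  chloride contribution → 0.882 μm/a
  total first-year rate 1.436 μm/a
  mass loss = 1.436 μm/a × 7.14 g/cm³ = 10.25 g·m⁻²·a⁻¹
copper: f(T) = -0.080·(T−10) [T>10 °C] = -0.5520
  sulphur-dioxide contribution → 0.5442 μm/a
  chloride contribution → 1.138 μm/a
  ⇒ r_corr(copper) = 1.683 μm/a
  mass loss = 1.683 μm/a × 8.96 g/cm³ = 15.08 g·m⁻²·a⁻¹
Ordering by g·m⁻²·a⁻¹: copper (15.1) > zinc (10.3)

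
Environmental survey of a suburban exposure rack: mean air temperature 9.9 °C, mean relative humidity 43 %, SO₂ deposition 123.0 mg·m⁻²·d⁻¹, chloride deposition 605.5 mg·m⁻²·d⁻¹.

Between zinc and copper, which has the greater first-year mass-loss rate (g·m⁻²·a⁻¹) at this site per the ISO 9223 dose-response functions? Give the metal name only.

zinc

zinc: T≤10 °C ⇒ hinge +0.038·(9.9−10) = -0.0038
  sulphur-dioxide contribution → 0.7718 μm/a
  chloride contribution → 2.206 μm/a
  total first-year rate 2.978 μm/a
  mass loss = 2.978 μm/a × 7.14 g/cm³ = 21.27 g·m⁻²·a⁻¹
copper: T≤10 °C ⇒ hinge +0.126·(9.9−10) = -0.0126
  sulphur-dioxide contribution → 0.2312 μm/a
  chloride contribution → 0.4414 μm/a
  ⇒ r_corr(copper) = 0.6726 μm/a
  mass loss = 0.6726 μm/a × 8.96 g/cm³ = 6.027 g·m⁻²·a⁻¹
Ordering by g·m⁻²·a⁻¹: zinc (21.3) > copper (6.03)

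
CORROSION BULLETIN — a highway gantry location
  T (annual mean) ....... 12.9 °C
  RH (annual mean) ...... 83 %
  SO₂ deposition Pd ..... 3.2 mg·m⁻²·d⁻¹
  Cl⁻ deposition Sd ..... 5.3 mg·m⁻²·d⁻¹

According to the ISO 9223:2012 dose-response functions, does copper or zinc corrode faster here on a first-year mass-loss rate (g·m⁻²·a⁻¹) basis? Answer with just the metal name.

copper

copper: temperature factor f = -0.080·(2.9) = -0.2320
  sulphur-dioxide contribution → 0.7614 μm/a
  chloride contribution → 0.6004 μm/a
  ⇒ r_corr(copper) = 1.362 μm/a
  mass loss = 1.362 μm/a × 8.96 g/cm³ = 12.2 g·m⁻²·a⁻¹
zinc: temperature factor f = -0.071·(2.9) = -0.2059
  sulphur-dioxide contribution → 0.7972 μm/a
  chloride contribution → 0.2633 μm/a
  total first-year rate 1.061 μm/a
  mass loss = 1.061 μm/a × 7.14 g/cm³ = 7.572 g·m⁻²·a⁻¹
Ordering by g·m⁻²·a⁻¹: copper (12.2) > zinc (7.57)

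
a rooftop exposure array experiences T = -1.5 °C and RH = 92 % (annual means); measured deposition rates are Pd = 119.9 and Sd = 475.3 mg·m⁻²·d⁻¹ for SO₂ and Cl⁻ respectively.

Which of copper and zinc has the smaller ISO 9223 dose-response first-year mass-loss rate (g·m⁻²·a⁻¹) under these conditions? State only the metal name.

copper

copper: f(T) = +0.126·(T−10) [T≤10 °C] = -1.4490
  sulphur-dioxide contribution → 0.9836 μm/a
  chloride contribution → 1.38 μm/a
  ⇒ r_corr(copper) = 2.364 μm/a
  mass loss = 2.364 μm/a × 8.96 g/cm³ = 21.18 g·m⁻²·a⁻¹
zinc: T≤10 °C ⇒ hinge +0.038·(-1.5−10) = -0.4370
  sulphur-dioxide contribution → 4.714 μm/a
  chloride contribution → 1.079 μm/a
  total first-year rate 5.794 μm/a
  mass loss = 5.794 μm/a × 7.14 g/cm³ = 41.37 g·m⁻²·a⁻¹
Ordering by g·m⁻²·a⁻¹: zinc (41.4) > copper (21.2)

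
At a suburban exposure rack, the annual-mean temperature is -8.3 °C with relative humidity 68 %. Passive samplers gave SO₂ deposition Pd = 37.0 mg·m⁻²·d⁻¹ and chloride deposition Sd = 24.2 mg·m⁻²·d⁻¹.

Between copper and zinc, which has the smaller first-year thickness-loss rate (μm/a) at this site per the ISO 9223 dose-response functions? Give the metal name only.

copper: temperature factor f = +0.126·(-18.3) = -2.3058
  SO₂ term: 0.0053·37.0^0.26·exp(0.059·68-2.3058) = 0.07465
  Sd branch = 0.01025·Sd^0.27·e^(0.036·RH+0.049·T) = 0.1866 μm/a
  r_corr = 0.07465 + 0.1866 = 0.2612 μm/a
zinc: T≤10 °C ⇒ hinge +0.038·(-8.3−10) = -0.6954
  SO₂ term: 0.0129·37.0^0.44·exp(0.046·68-0.6954) = 0.7196
  Cl⁻ term: 0.0175·24.2^0.57·exp(0.008·68+0.085·-8.3) = 0.09155
  r_corr = 0.7196 + 0.09155 = 0.8111 μm/a
Ordering by μm/a: zinc (0.811) > copper (0.261)

copper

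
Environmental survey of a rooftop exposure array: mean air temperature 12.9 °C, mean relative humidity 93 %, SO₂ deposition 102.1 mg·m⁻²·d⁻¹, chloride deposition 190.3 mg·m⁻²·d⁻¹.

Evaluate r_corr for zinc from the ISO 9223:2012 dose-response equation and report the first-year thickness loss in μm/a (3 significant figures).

zinc: f(T) = -0.071·(T−10) [T>10 °C] = -0.2059
  sulphur-dioxide contribution → 5.795 μm/a
  chloride contribution → 2.196 μm/a
  total first-year rate 7.991 μm/a

r_corr = 7.99 μm/a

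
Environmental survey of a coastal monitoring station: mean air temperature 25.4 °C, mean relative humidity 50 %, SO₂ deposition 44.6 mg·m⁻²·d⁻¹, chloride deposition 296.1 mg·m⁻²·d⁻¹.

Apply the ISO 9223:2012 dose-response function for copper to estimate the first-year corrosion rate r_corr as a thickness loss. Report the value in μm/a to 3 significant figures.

copper: f(T) = -0.080·(T−10) [T>10 °C] = -1.2320
  Pd branch = 0.0053·Pd^0.26·e^(0.059·RH+f) = 0.07929 μm/a
  Sd branch = 0.01025·Sd^0.27·e^(0.036·RH+0.049·T) = 1.001 μm/a
  r_corr = 0.07929 + 1.001 = 1.08 μm/a

r_corr = 1.08 μm/a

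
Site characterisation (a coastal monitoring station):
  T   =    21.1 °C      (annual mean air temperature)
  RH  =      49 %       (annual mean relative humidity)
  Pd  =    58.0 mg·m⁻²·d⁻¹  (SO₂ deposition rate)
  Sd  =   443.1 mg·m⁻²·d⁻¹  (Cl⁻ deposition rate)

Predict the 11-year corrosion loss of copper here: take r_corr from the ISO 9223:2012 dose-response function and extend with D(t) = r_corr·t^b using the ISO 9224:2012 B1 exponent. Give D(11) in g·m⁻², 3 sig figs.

copper: temperature factor f = -0.080·(11.1) = -0.8880
  SO₂ term: 0.0053·58.0^0.26·exp(0.059·49-0.8880) = 0.1129
  Cl⁻ term: 0.01025·443.1^0.27·exp(0.036·49+0.049·21.1) = 0.8717
  sum: 0.1129 + 0.8717 → r_corr = 0.9846 μm/a
Power-law: D(11) = r_corr · 11^0.667
  D(11) = 0.9846 × 11^0.667 = 0.9846 × 4.95 = 4.874 μm
  Mass loss = 4.874 μm × 8.96 g/cm³ = 43.67 g·m⁻²

D(11) = 43.7 g·m⁻²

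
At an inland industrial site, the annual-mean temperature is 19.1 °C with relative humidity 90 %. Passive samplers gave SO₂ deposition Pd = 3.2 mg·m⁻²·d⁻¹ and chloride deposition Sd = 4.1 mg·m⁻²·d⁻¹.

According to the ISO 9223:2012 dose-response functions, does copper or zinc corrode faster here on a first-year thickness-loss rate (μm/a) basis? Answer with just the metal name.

copper: T>10 °C ⇒ hinge -0.080·(19.1−10) = -0.7280
  Pd branch = 0.0053·Pd^0.26·e^(0.059·RH+f) = 0.7007 μm/a
  Cl⁻ term: 0.01025·4.1^0.27·exp(0.036·90+0.049·19.1) = 0.9767
  sum: 0.7007 + 0.9767 → r_corr = 1.677 μm/a
zinc: temperature factor f = -0.071·(9.1) = -0.6461
  SO₂ term: 0.0129·3.2^0.44·exp(0.046·90-0.6461) = 0.7083
  Sd branch = 0.0175·Sd^0.57·e^(0.008·RH+0.085·T) = 0.4075 μm/a
  r_corr = 0.7083 + 0.4075 = 1.116 μm/a
Ordering by μm/a: copper (1.68) > zinc (1.12)

copper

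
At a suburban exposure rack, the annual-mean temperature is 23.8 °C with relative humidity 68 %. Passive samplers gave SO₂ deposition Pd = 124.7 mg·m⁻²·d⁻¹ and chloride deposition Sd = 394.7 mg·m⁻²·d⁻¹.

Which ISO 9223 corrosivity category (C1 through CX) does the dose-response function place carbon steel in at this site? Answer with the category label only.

C5

carbon steel: T>10 °C ⇒ hinge -0.054·(23.8−10) = -0.7452
  sulphur-dioxide contribution → 40.26 μm/a
  chloride contribution → 101.5 μm/a
  ⇒ r_corr(carbon steel) = 141.7 μm/a
142 μm/a falls in (80, 200] for carbon steel → category C5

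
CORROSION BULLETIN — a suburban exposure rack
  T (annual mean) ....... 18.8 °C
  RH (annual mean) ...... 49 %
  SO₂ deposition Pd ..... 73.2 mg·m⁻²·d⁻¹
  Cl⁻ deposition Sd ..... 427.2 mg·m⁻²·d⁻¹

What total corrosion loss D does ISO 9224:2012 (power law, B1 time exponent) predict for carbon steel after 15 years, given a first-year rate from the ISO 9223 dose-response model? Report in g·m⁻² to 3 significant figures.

D(15) = 2.39e+03 g·m⁻²

carbon steel: T>10 °C ⇒ hinge -0.054·(18.8−10) = -0.4752
  sulphur-dioxide contribution → 27.34 μm/a
  chloride contribution → 46.61 μm/a
  ⇒ r_corr(carbon steel) = 73.94 μm/a
Long-term exponent b (ISO 9224 Table 2, B1) = 0.523
  D(15) = 73.94 × 15^0.523 = 73.94 × 4.122 = 304.8 μm
  Mass loss = 304.8 μm × 7.85 g/cm³ = 2393 g·m⁻²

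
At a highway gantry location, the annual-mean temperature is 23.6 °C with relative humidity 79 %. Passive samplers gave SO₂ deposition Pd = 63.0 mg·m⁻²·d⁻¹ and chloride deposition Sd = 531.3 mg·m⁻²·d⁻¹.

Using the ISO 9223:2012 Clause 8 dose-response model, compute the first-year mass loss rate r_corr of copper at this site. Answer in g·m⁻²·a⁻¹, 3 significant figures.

r_corr = 32.3 g·m⁻²·a⁻¹

copper: T>10 °C ⇒ hinge -0.080·(23.6−10) = -1.0880
  SO₂ term: 0.0053·63.0^0.26·exp(0.059·79-1.0880) = 0.5544
  Cl⁻ term: 0.01025·531.3^0.27·exp(0.036·79+0.049·23.6) = 3.047
  r_corr = 0.5544 + 3.047 = 3.602 μm/a
Convert to mass loss: 3.602 μm/a × 8.96 g/cm³ = 32.27 g·m⁻²·a⁻¹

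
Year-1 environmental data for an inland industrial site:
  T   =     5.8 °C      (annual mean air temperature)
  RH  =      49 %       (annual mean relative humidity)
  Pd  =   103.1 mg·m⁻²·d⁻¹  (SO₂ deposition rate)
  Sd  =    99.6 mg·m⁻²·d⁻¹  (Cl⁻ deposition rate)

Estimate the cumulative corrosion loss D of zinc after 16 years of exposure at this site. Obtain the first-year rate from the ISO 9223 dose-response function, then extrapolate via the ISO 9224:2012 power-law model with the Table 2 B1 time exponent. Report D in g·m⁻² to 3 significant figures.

D(16) = 94.5 g·m⁻²

zinc: f(T) = +0.038·(T−10) [T≤10 °C] = -0.1596
  Pd branch = 0.0129·Pd^0.44·e^(0.046·RH+f) = 0.8054 μm/a
  Cl⁻ term: 0.0175·99.6^0.57·exp(0.008·49+0.085·5.8) = 0.584
  sum: 0.8054 + 0.584 → r_corr = 1.389 μm/a
ISO 9224: D(t) = r_corr · t^b with b = 0.813 (zinc, B1)
  D(16) = 1.389 × 16^0.813 = 1.389 × 9.527 = 13.24 μm
  Mass loss = 13.24 μm × 7.14 g/cm³ = 94.51 g·m⁻²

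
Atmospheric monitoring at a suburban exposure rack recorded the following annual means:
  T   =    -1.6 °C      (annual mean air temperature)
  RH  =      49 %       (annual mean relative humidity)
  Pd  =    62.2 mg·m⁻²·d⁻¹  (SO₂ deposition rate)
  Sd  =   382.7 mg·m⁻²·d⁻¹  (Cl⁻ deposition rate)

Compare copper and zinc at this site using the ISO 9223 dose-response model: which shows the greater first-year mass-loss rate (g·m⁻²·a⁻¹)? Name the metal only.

copper: temperature factor f = +0.126·(-11.6) = -1.4616
  Pd branch = 0.0053·Pd^0.26·e^(0.059·RH+f) = 0.06478 μm/a
  Cl⁻ term: 0.01025·382.7^0.27·exp(0.036·49+0.049·-1.6) = 0.2755
  r_corr = 0.06478 + 0.2755 = 0.3403 μm/a
  mass loss = 0.3403 μm/a × 8.96 g/cm³ = 3.049 g·m⁻²·a⁻¹
zinc: temperature factor f = +0.038·(-11.6) = -0.4408
  SO₂ term: 0.0129·62.2^0.44·exp(0.046·49-0.4408) = 0.4868
  Cl⁻ term: 0.0175·382.7^0.57·exp(0.008·49+0.085·-1.6) = 0.6706
  sum: 0.4868 + 0.6706 → r_corr = 1.157 μm/a
  mass loss = 1.157 μm/a × 7.14 g/cm³ = 8.263 g·m⁻²·a⁻¹
Ordering by g·m⁻²·a⁻¹: zinc (8.26) > copper (3.05)

zinc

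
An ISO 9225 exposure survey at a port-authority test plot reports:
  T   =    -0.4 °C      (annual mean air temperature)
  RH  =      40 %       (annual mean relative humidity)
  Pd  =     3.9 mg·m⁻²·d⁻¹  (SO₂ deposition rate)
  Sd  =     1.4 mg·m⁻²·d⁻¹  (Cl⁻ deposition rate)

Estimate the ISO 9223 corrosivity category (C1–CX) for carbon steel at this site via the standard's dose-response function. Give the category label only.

carbon steel: T≤10 °C ⇒ hinge +0.150·(-0.4−10) = -1.5600
  SO₂ term: 1.77·3.9^0.52·exp(0.02·40-1.5600) = 1.68
  Sd branch = 0.102·Sd^0.62·e^(0.033·RH+0.04·T) = 0.4629 μm/a
  sum: 1.68 + 0.4629 → r_corr = 2.143 μm/a
2.14 μm/a falls in (1.3, 25] for carbon steel → category C2

C2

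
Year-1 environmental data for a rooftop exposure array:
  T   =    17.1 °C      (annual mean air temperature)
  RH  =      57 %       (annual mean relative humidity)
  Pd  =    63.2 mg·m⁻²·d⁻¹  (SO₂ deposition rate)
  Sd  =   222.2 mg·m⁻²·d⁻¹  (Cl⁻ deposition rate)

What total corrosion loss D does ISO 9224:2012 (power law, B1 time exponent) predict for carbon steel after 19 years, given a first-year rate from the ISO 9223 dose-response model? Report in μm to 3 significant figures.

D(19) = 328 μm

carbon steel: f(T) = -0.054·(T−10) [T>10 °C] = -0.3834
  sulphur-dioxide contribution → 32.58 μm/a
  chloride contribution → 37.8 μm/a
  ⇒ r_corr(carbon steel) = 70.38 μm/a
Long-term exponent b (ISO 9224 Table 2, B1) = 0.523
  D(19) = 70.38 × 19^0.523 = 70.38 × 4.664 = 328.3 μm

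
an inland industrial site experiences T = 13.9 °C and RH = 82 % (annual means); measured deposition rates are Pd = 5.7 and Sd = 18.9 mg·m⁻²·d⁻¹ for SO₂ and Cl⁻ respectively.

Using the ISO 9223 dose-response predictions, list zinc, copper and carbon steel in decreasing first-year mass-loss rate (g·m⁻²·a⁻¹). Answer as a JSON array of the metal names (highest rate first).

zinc: temperature factor f = -0.071·(3.9) = -0.2769
  sulphur-dioxide contribution → 0.9143 μm/a
  chloride contribution → 0.587 μm/a
  ⇒ r_corr(zinc) = 1.501 μm/a
  mass loss = 1.501 μm/a × 7.14 g/cm³ = 10.72 g·m⁻²·a⁻¹
copper: T>10 °C ⇒ hinge -0.080·(13.9−10) = -0.3120
  sulphur-dioxide contribution → 0.7699 μm/a
  chloride contribution → 0.8574 μm/a
  ⇒ r_corr(copper) = 1.627 μm/a
  mass loss = 1.627 μm/a × 8.96 g/cm³ = 14.58 g·m⁻²·a⁻¹
carbon steel: T>10 °C ⇒ hinge -0.054·(13.9−10) = -0.2106
  sulphur-dioxide contribution → 18.27 μm/a
  chloride contribution → 16.47 μm/a
  total first-year rate 34.74 μm/a
  mass loss = 34.74 μm/a × 7.85 g/cm³ = 272.7 g·m⁻²·a⁻¹
Ordering by g·m⁻²·a⁻¹: carbon steel (273) > copper (14.6) > zinc (10.7)

["carbon steel", "copper", "zinc"]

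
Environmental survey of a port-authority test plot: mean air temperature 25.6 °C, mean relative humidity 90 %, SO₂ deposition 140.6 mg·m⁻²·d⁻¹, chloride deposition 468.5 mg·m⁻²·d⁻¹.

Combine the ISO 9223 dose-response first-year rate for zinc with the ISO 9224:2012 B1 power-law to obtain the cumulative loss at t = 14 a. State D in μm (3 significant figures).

D(14) = 110 μm

zinc: T>10 °C ⇒ hinge -0.071·(25.6−10) = -1.1076
  Pd branch = 0.0129·Pd^0.44·e^(0.046·RH+f) = 2.359 μm/a
  Sd branch = 0.0175·Sd^0.57·e^(0.008·RH+0.085·T) = 10.55 μm/a
  sum: 2.359 + 10.55 → r_corr = 12.9 μm/a
Long-term exponent b (ISO 9224 Table 2, B1) = 0.813
  D(14) = 12.9 × 14^0.813 = 12.9 × 8.547 = 110.3 μm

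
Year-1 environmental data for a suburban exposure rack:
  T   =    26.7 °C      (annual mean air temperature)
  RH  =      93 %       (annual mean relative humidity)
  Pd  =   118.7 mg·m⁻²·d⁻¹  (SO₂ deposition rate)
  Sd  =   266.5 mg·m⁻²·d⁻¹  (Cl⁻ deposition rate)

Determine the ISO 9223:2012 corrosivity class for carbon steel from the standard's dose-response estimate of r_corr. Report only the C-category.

carbon steel: T>10 °C ⇒ hinge -0.054·(26.7−10) = -0.9018
  Pd branch = 1.77·Pd^0.52·e^(0.02·RH+f) = 55.31 μm/a
  Cl⁻ term: 0.102·266.5^0.62·exp(0.033·93+0.04·26.7) = 203.8
  sum: 55.31 + 203.8 → r_corr = 259.1 μm/a
ISO 9223 Table 2 (carbon steel): 200 < 259 ≤ 700 μm/a ⇒ CX

CX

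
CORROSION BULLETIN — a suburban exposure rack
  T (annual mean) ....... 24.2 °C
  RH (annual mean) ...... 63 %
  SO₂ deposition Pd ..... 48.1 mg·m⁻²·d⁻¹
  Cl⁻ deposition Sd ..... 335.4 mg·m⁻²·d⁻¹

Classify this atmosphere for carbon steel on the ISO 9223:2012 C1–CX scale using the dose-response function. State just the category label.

carbon steel: T>10 °C ⇒ hinge -0.054·(24.2−10) = -0.7668
  sulphur-dioxide contribution → 21.72 μm/a
  chloride contribution → 79.02 μm/a
  total first-year rate 100.7 μm/a
Category bounds: 80…200 μm/a bracket r_corr ⇒ C5

C5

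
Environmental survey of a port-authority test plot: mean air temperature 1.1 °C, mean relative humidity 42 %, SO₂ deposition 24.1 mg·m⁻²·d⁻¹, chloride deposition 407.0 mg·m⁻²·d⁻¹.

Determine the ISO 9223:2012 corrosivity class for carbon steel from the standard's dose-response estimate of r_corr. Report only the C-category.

C2

carbon steel: temperature factor f = +0.150·(-8.9) = -1.3350
  Pd branch = 1.77·Pd^0.52·e^(0.02·RH+f) = 5.645 μm/a
  Sd branch = 0.102·Sd^0.62·e^(0.033·RH+0.04·T) = 17.68 μm/a
  sum: 5.645 + 17.68 → r_corr = 23.33 μm/a
23.3 μm/a falls in (1.3, 25] for carbon steel → category C2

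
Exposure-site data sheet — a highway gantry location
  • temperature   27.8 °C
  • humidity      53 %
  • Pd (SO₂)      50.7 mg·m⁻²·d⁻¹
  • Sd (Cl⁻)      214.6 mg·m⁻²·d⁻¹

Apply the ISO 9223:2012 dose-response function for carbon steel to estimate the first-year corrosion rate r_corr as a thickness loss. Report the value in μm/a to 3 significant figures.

carbon steel: temperature factor f = -0.054·(17.8) = -0.9612
  sulphur-dioxide contribution → 15.05 μm/a
  chloride contribution → 49.74 μm/a
  total first-year rate 64.79 μm/a

r_corr = 64.8 μm/a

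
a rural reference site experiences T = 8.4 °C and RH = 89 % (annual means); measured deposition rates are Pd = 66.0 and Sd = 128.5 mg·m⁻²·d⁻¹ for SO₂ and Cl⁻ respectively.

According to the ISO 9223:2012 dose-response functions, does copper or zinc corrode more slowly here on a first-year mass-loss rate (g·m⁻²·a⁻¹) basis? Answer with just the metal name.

copper: f(T) = +0.126·(T−10) [T≤10 °C] = -0.2016
  Pd branch = 0.0053·Pd^0.26·e^(0.059·RH+f) = 2.456 μm/a
  Sd branch = 0.01025·Sd^0.27·e^(0.036·RH+0.049·T) = 1.414 μm/a
  r_corr = 2.456 + 1.414 = 3.87 μm/a
  mass loss = 3.87 μm/a × 8.96 g/cm³ = 34.68 g·m⁻²·a⁻¹
zinc: T≤10 °C ⇒ hinge +0.038·(8.4−10) = -0.0608
  SO₂ term: 0.0129·66.0^0.44·exp(0.046·89-0.0608) = 4.6
  Sd branch = 0.0175·Sd^0.57·e^(0.008·RH+0.085·T) = 1.16 μm/a
  r_corr = 4.6 + 1.16 = 5.76 μm/a
  mass loss = 5.76 μm/a × 7.14 g/cm³ = 41.13 g·m⁻²·a⁻¹
Ordering by g·m⁻²·a⁻¹: zinc (41.1) > copper (34.7)

copper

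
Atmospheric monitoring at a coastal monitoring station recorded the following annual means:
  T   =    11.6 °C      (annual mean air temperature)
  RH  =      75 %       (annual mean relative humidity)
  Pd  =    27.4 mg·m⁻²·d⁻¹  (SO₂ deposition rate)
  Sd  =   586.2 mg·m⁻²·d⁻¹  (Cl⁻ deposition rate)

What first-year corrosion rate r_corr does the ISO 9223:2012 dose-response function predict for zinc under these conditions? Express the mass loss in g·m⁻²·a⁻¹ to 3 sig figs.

zinc: T>10 °C ⇒ hinge -0.071·(11.6−10) = -0.1136
  Pd branch = 0.0129·Pd^0.44·e^(0.046·RH+f) = 1.557 μm/a
  Cl⁻ term: 0.0175·586.2^0.57·exp(0.008·75+0.085·11.6) = 3.233
  r_corr = 1.557 + 3.233 = 4.79 μm/a
Convert to mass loss: 4.79 μm/a × 7.14 g/cm³ = 34.2 g·m⁻²·a⁻¹

r_corr = 34.2 g·m⁻²·a⁻¹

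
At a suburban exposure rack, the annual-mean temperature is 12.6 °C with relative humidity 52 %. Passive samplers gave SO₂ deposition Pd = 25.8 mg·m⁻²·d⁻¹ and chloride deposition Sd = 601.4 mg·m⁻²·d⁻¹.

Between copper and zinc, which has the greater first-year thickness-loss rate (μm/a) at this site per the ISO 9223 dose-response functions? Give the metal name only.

copper: T>10 °C ⇒ hinge -0.080·(12.6−10) = -0.2080
  Pd branch = 0.0053·Pd^0.26·e^(0.059·RH+f) = 0.2155 μm/a
  Sd branch = 0.01025·Sd^0.27·e^(0.036·RH+0.049·T) = 0.6954 μm/a
  r_corr = 0.2155 + 0.6954 = 0.9109 μm/a
zinc: f(T) = -0.071·(T−10) [T>10 °C] = -0.1846
  Pd branch = 0.0129·Pd^0.44·e^(0.046·RH+f) = 0.4902 μm/a
  Sd branch = 0.0175·Sd^0.57·e^(0.008·RH+0.085·T) = 2.971 μm/a
  r_corr = 0.4902 + 2.971 = 3.462 μm/a
Ordering by μm/a: zinc (3.46) > copper (0.911)

zinc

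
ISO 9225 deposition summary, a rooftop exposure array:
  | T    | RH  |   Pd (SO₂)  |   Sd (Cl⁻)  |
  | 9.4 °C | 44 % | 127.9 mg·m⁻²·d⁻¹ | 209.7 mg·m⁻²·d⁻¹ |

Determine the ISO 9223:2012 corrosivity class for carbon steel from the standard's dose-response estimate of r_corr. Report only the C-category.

carbon steel: T≤10 °C ⇒ hinge +0.150·(9.4−10) = -0.0900
  Pd branch = 1.77·Pd^0.52·e^(0.02·RH+f) = 48.6 μm/a
  Sd branch = 0.102·Sd^0.62·e^(0.033·RH+0.04·T) = 17.45 μm/a
  r_corr = 48.6 + 17.45 = 66.05 μm/a
ISO 9223 Table 2 (carbon steel): 50 < 66.1 ≤ 80 μm/a ⇒ C4

C4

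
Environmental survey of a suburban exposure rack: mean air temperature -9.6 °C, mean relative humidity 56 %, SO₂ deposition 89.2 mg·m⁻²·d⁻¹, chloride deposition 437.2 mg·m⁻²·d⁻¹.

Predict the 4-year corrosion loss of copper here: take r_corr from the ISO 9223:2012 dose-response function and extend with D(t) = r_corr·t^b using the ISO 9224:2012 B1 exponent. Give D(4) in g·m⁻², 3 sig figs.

copper: f(T) = +0.126·(T−10) [T≤10 °C] = -2.4696
  SO₂ term: 0.0053·89.2^0.26·exp(0.059·56-2.4696) = 0.03924
  Cl⁻ term: 0.01025·437.2^0.27·exp(0.036·56+0.049·-9.6) = 0.2483
  r_corr = 0.03924 + 0.2483 = 0.2875 μm/a
Long-term exponent b (ISO 9224 Table 2, B1) = 0.667
  D(4) = 0.2875 × 4^0.667 = 0.2875 × 2.521 = 0.7249 μm
  Mass loss = 0.7249 μm × 8.96 g/cm³ = 6.495 g·m⁻²

D(4) = 6.49 g·m⁻²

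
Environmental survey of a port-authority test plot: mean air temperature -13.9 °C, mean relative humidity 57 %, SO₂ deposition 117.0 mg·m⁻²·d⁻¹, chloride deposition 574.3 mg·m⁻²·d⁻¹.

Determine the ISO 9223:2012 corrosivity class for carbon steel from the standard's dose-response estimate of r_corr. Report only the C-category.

carbon steel: temperature factor f = +0.150·(-23.9) = -3.5850
  Pd branch = 1.77·Pd^0.52·e^(0.02·RH+f) = 1.826 μm/a
  Sd branch = 0.102·Sd^0.62·e^(0.033·RH+0.04·T) = 19.71 μm/a
  sum: 1.826 + 19.71 → r_corr = 21.54 μm/a
21.5 μm/a falls in (1.3, 25] for carbon steel → category C2

C2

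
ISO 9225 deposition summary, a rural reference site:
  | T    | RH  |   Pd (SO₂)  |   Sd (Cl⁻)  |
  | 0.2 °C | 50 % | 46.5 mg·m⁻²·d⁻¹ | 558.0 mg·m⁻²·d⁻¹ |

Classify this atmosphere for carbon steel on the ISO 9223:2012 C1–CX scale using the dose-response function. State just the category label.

carbon steel: temperature factor f = +0.150·(-9.8) = -1.4700
  sulphur-dioxide contribution → 8.146 μm/a
  chloride contribution → 27.01 μm/a
  total first-year rate 35.16 μm/a
Category bounds: 25…50 μm/a bracket r_corr ⇒ C3

C3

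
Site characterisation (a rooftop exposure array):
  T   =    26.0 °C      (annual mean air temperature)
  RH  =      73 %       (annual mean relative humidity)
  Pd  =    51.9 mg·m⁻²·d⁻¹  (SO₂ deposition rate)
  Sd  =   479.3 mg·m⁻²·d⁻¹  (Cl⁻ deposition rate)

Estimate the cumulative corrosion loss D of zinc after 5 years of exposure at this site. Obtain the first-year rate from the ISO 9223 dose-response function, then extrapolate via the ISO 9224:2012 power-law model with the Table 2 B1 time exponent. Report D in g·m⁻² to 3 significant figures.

zinc: f(T) = -0.071·(T−10) [T>10 °C] = -1.1360
  SO₂ term: 0.0129·51.9^0.44·exp(0.046·73-1.1360) = 0.6765
  Sd branch = 0.0175·Sd^0.57·e^(0.008·RH+0.085·T) = 9.647 μm/a
  r_corr = 0.6765 + 9.647 = 10.32 μm/a
Power-law: D(5) = r_corr · 5^0.813
  D(5) = 10.32 × 5^0.813 = 10.32 × 3.701 = 38.2 μm
  Mass loss = 38.2 μm × 7.14 g/cm³ = 272.8 g·m⁻²

D(5) = 273 g·m⁻²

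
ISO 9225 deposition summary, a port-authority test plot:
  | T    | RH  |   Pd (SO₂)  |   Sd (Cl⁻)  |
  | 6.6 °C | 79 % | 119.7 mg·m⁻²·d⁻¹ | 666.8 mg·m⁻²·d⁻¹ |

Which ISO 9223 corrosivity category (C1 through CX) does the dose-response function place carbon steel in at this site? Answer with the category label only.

carbon steel: f(T) = +0.150·(T−10) [T≤10 °C] = -0.5100
  Pd branch = 1.77·Pd^0.52·e^(0.02·RH+f) = 62.13 μm/a
  Cl⁻ term: 0.102·666.8^0.62·exp(0.033·79+0.04·6.6) = 101.5
  r_corr = 62.13 + 101.5 = 163.6 μm/a
Category bounds: 80…200 μm/a bracket r_corr ⇒ C5

C5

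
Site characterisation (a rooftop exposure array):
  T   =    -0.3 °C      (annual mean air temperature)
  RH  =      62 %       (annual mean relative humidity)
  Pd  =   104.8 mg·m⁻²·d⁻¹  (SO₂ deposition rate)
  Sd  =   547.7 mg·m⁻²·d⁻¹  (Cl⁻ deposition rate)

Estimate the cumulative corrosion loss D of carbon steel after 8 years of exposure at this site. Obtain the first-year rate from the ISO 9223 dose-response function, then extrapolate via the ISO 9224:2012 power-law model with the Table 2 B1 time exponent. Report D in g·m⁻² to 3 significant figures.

D(8) = 1.25e+03 g·m⁻²

carbon steel: temperature factor f = +0.150·(-10.3) = -1.5450
  SO₂ term: 1.77·104.8^0.52·exp(0.02·62-1.5450) = 14.66
  Cl⁻ term: 0.102·547.7^0.62·exp(0.033·62+0.04·-0.3) = 38.89
  r_corr = 14.66 + 38.89 = 53.55 μm/a
Power-law: D(8) = r_corr · 8^0.523
  D(8) = 53.55 × 8^0.523 = 53.55 × 2.967 = 158.9 μm
  Mass loss = 158.9 μm × 7.85 g/cm³ = 1247 g·m⁻²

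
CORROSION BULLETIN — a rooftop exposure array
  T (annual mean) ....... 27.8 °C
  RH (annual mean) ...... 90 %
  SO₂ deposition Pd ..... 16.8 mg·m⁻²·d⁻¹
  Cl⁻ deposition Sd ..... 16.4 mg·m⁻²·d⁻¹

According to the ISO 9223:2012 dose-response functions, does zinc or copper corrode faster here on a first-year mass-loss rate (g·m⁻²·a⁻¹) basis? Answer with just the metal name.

copper

zinc: temperature factor f = -0.071·(17.8) = -1.2638
  Pd branch = 0.0129·Pd^0.44·e^(0.046·RH+f) = 0.7922 μm/a
  Sd branch = 0.0175·Sd^0.57·e^(0.008·RH+0.085·T) = 1.881 μm/a
  r_corr = 0.7922 + 1.881 = 2.673 μm/a
  mass loss = 2.673 μm/a × 7.14 g/cm³ = 19.09 g·m⁻²·a⁻¹
copper: temperature factor f = -0.080·(17.8) = -1.4240
  Pd branch = 0.0053·Pd^0.26·e^(0.059·RH+f) = 0.5377 μm/a
  Sd branch = 0.01025·Sd^0.27·e^(0.036·RH+0.049·T) = 2.175 μm/a
  r_corr = 0.5377 + 2.175 = 2.713 μm/a
  mass loss = 2.713 μm/a × 8.96 g/cm³ = 24.3 g·m⁻²·a⁻¹
Ordering by g·m⁻²·a⁻¹: copper (24.3) > zinc (19.1)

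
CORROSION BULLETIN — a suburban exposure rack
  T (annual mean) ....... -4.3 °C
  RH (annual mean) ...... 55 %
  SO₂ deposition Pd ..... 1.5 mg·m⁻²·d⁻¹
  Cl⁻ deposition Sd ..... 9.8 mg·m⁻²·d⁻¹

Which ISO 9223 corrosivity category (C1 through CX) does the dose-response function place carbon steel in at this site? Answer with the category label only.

C2

carbon steel: f(T) = +0.150·(T−10) [T≤10 °C] = -2.1450
  SO₂ term: 1.77·1.5^0.52·exp(0.02·55-2.1450) = 0.7686
  Cl⁻ term: 0.102·9.8^0.62·exp(0.033·55+0.04·-4.3) = 2.171
  r_corr = 0.7686 + 2.171 = 2.94 μm/a
ISO 9223 Table 2 (carbon steel): 1.3 < 2.94 ≤ 25 μm/a ⇒ C2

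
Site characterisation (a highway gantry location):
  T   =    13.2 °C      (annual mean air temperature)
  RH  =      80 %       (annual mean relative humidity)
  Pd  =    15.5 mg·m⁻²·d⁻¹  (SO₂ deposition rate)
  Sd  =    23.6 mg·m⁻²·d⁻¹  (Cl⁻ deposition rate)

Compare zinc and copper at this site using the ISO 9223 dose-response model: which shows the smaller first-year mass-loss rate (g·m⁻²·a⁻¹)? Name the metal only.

zinc: T>10 °C ⇒ hinge -0.071·(13.2−10) = -0.2272
  Pd branch = 0.0129·Pd^0.44·e^(0.046·RH+f) = 1.361 μm/a
  Cl⁻ term: 0.0175·23.6^0.57·exp(0.008·80+0.085·13.2) = 0.6178
  r_corr = 1.361 + 0.6178 = 1.979 μm/a
  mass loss = 1.979 μm/a × 7.14 g/cm³ = 14.13 g·m⁻²·a⁻¹
copper: T>10 °C ⇒ hinge -0.080·(13.2−10) = -0.2560
  SO₂ term: 0.0053·15.5^0.26·exp(0.059·80-0.2560) = 0.9385
  Sd branch = 0.01025·Sd^0.27·e^(0.036·RH+0.049·T) = 0.8186 μm/a
  sum: 0.9385 + 0.8186 → r_corr = 1.757 μm/a
  mass loss = 1.757 μm/a × 8.96 g/cm³ = 15.74 g·m⁻²·a⁻¹
Ordering by g·m⁻²·a⁻¹: copper (15.7) > zinc (14.1)

zinc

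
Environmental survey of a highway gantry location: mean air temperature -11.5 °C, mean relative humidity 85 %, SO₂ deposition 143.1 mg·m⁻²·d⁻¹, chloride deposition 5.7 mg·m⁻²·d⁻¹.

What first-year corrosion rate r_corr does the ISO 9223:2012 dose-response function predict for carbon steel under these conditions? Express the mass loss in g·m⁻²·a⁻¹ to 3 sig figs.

r_corr = 64.5 g·m⁻²·a⁻¹

carbon steel: T≤10 °C ⇒ hinge +0.150·(-11.5−10) = -3.2250
  Pd branch = 1.77·Pd^0.52·e^(0.02·RH+f) = 5.089 μm/a
  Sd branch = 0.102·Sd^0.62·e^(0.033·RH+0.04·T) = 3.131 μm/a
  r_corr = 5.089 + 3.131 = 8.22 μm/a
Convert to mass loss: 8.22 μm/a × 7.85 g/cm³ = 64.52 g·m⁻²·a⁻¹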